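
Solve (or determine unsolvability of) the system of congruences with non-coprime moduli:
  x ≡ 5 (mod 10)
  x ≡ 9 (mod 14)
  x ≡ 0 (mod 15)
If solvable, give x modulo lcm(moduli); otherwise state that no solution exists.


Moduli 10, 14, 15 are not pairwise coprime, so CRT works modulo lcm(m_i) when all pairwise compatibility conditions hold.
Pairwise compatibility: gcd(m_i, m_j) must divide a_i - a_j for every pair.
Merge one congruence at a time:
  Start: x ≡ 5 (mod 10).
  Combine with x ≡ 9 (mod 14): gcd(10, 14) = 2; 9 - 5 = 4, which IS divisible by 2, so compatible.
    Write x = 5 + 10·t and substitute into x ≡ 9 (mod 14): 10·t ≡ 9 − 5 = 4 (mod 14).
    Divide the congruence (and modulus) by g = 2: 5·t ≡ 2 (mod 7).
    The inverse of 5 mod 7 is 3 (since 5·3 = 15 = 2·7 + 1), so t ≡ 3·2 = 6 ≡ 6 (mod 7).
    Then x = 5 + 10·6 = 65, valid modulo lcm(10, 14) = 70: x ≡ 65 (mod 70).
  Combine with x ≡ 0 (mod 15): gcd(70, 15) = 5; 0 - 65 = -65, which IS divisible by 5, so compatible.
    Write x = 65 + 70·t and substitute into x ≡ 0 (mod 15): 70·t ≡ 0 − 65 = -65 (mod 15).
    Divide the congruence (and modulus) by g = 5: 14·t ≡ -13 (mod 3).
    Reduce coefficients mod 3: 2·t ≡ 2 (mod 3).
    The inverse of 2 mod 3 is 2 (since 2·2 = 4 = 1·3 + 1), so t ≡ 2·2 = 4 ≡ 1 (mod 3).
    Then x = 65 + 70·1 = 135, valid modulo lcm(70, 15) = 210: x ≡ 135 (mod 210).
Verify: 135 mod 10 = 5, 135 mod 14 = 9, 135 mod 15 = 0.

x ≡ 135 (mod 210).


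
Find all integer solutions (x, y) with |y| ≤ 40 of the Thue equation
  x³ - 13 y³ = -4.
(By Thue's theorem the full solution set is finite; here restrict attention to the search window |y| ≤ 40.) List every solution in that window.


The equation is x³ - 13y³ = -4. For fixed y, x³ = 13·y³ − 4, so a solution requires the RHS to be a perfect cube.
Strategy: iterate y from -40 to 40, compute RHS = 13·y³ − 4, and check whether it is a (positive or negative) perfect cube.
Check small values of y:
  y = 0: RHS = -4 is not a perfect cube.
  y = 1: RHS = 9 is not a perfect cube.
  y = -1: RHS = -17 is not a perfect cube.
  y = 2: RHS = 100 is not a perfect cube.
  y = -2: RHS = -108 is not a perfect cube.
  y = 3: RHS = 347 is not a perfect cube.
  y = -3: RHS = -355 is not a perfect cube.
Continuing the search up to |y| = 40 finds no solutions either.
No (x, y) in the scanned range satisfies the equation.

No integer solutions with |y| ≤ 40.


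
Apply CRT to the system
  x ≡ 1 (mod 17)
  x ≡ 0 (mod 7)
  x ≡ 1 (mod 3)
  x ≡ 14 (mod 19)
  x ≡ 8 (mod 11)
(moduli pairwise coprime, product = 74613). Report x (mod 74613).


Product of moduli M = 17 · 7 · 3 · 19 · 11 = 74613.
Merge one congruence at a time:
  Start: x ≡ 1 (mod 17).
  Combine with x ≡ 0 (mod 7); new modulus lcm = 119.
    Write x = 1 + 17·t and substitute into x ≡ 0 (mod 7): 17·t ≡ 0 − 1 = -1 (mod 7).
    Reduce coefficients mod 7: 3·t ≡ 6 (mod 7).
    The inverse of 3 mod 7 is 5 (since 3·5 = 15 = 2·7 + 1), so t ≡ 5·6 = 30 ≡ 2 (mod 7).
    Then x = 1 + 17·2 = 35, valid modulo lcm(17, 7) = 119: x ≡ 35 (mod 119).
  Combine with x ≡ 1 (mod 3); new modulus lcm = 357.
    Write x = 35 + 119·t and substitute into x ≡ 1 (mod 3): 119·t ≡ 1 − 35 = -34 (mod 3).
    Reduce coefficients mod 3: 2·t ≡ 2 (mod 3).
    The inverse of 2 mod 3 is 2 (since 2·2 = 4 = 1·3 + 1), so t ≡ 2·2 = 4 ≡ 1 (mod 3).
    Then x = 35 + 119·1 = 154, valid modulo lcm(119, 3) = 357: x ≡ 154 (mod 357).
  Combine with x ≡ 14 (mod 19); new modulus lcm = 6783.
    Write x = 154 + 357·t and substitute into x ≡ 14 (mod 19): 357·t ≡ 14 − 154 = -140 (mod 19).
    Reduce coefficients mod 19: 15·t ≡ 12 (mod 19).
    The inverse of 15 mod 19 is 14 (since 15·14 = 210 = 11·19 + 1), so t ≡ 14·12 = 168 ≡ 16 (mod 19).
    Then x = 154 + 357·16 = 5866, valid modulo lcm(357, 19) = 6783: x ≡ 5866 (mod 6783).
  Combine with x ≡ 8 (mod 11); new modulus lcm = 74613.
    Write x = 5866 + 6783·t and substitute into x ≡ 8 (mod 11): 6783·t ≡ 8 − 5866 = -5858 (mod 11).
    Reduce coefficients mod 11: 7·t ≡ 5 (mod 11).
    The inverse of 7 mod 11 is 8 (since 7·8 = 56 = 5·11 + 1), so t ≡ 8·5 = 40 ≡ 7 (mod 11).
    Then x = 5866 + 6783·7 = 53347, valid modulo lcm(6783, 11) = 74613: x ≡ 53347 (mod 74613).
Verify against each original: 53347 mod 17 = 1, 53347 mod 7 = 0, 53347 mod 3 = 1, 53347 mod 19 = 14, 53347 mod 11 = 8.

x ≡ 53347 (mod 74613).


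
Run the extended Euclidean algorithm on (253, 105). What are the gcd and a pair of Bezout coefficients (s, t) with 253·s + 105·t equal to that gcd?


Euclidean algorithm on (253, 105) — divide until remainder is 0:
  253 = 2 · 105 + 43
  105 = 2 · 43 + 19
  43 = 2 · 19 + 5
  19 = 3 · 5 + 4
  5 = 1 · 4 + 1
  4 = 4 · 1 + 0
gcd(253, 105) = 1.
Track Bezout coefficients alongside the remainders: start with r₀ = 253 = a·1 + b·0 (s = 1, t = 0) and r₁ = 105 = a·0 + b·1 (s = 0, t = 1); each new remainder r_{k+1} = r_{k-1} − q_k·r_k inherits s_{k+1} = s_{k-1} − q_k·s_k, t_{k+1} = t_{k-1} − q_k·t_k, so r_k = a·s_k + b·t_k at every step:
  q = 2: r = 43, s = 1 − 2·0 = 1, t = 0 − 2·1 = -2  (check: 253·1 + 105·(-2) = 43)
  q = 2: r = 19, s = 0 − 2·1 = -2, t = 1 − 2·(-2) = 5  (check: 253·(-2) + 105·5 = 19)
  q = 2: r = 5, s = 1 − 2·(-2) = 5, t = -2 − 2·5 = -12  (check: 253·5 + 105·(-12) = 5)
  q = 3: r = 4, s = -2 − 3·5 = -17, t = 5 − 3·(-12) = 41  (check: 253·(-17) + 105·41 = 4)
  q = 1: r = 1, s = 5 − 1·(-17) = 22, t = -12 − 1·41 = -53  (check: 253·22 + 105·(-53) = 1)
The row with r = 1 (the gcd) gives the Bezout coefficients s = 22, t = -53.
Result: 253 · (22) + 105 · (-53) = 1.

gcd(253, 105) = 1; s = 22, t = -53 (check: 253·22 + 105·(-53) = 1).


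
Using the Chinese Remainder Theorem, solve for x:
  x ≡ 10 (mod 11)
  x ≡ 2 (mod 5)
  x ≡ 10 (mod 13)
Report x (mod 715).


Moduli 11, 5, 13 are pairwise coprime; by CRT there is a unique solution modulo M = 11 · 5 · 13 = 715.
Solve pairwise, accumulating the modulus:
  Start with x ≡ 10 (mod 11).
  Combine with x ≡ 2 (mod 5): since gcd(11, 5) = 1, we get a unique residue mod 55.
    Write x = 10 + 11·t and substitute into x ≡ 2 (mod 5): 11·t ≡ 2 − 10 = -8 (mod 5).
    Reduce coefficients mod 5: 1·t ≡ 2 (mod 5).
    So t ≡ 2 (mod 5).
    Then x = 10 + 11·2 = 32, valid modulo lcm(11, 5) = 55: x ≡ 32 (mod 55).
  Combine with x ≡ 10 (mod 13): since gcd(55, 13) = 1, we get a unique residue mod 715.
    Write x = 32 + 55·t and substitute into x ≡ 10 (mod 13): 55·t ≡ 10 − 32 = -22 (mod 13).
    Reduce coefficients mod 13: 3·t ≡ 4 (mod 13).
    The inverse of 3 mod 13 is 9 (since 3·9 = 27 = 2·13 + 1), so t ≡ 9·4 = 36 ≡ 10 (mod 13).
    Then x = 32 + 55·10 = 582, valid modulo lcm(55, 13) = 715: x ≡ 582 (mod 715).
Verify: 582 mod 11 = 10 ✓, 582 mod 5 = 2 ✓, 582 mod 13 = 10 ✓.

x ≡ 582 (mod 715).


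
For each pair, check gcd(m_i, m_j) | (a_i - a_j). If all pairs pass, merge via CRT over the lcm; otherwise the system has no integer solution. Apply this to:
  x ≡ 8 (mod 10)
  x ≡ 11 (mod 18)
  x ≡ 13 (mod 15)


Moduli 10, 18, 15 are not pairwise coprime, so CRT works modulo lcm(m_i) when all pairwise compatibility conditions hold.
Pairwise compatibility: gcd(m_i, m_j) must divide a_i - a_j for every pair.
Merge one congruence at a time:
  Start: x ≡ 8 (mod 10).
  Combine with x ≡ 11 (mod 18): gcd(10, 18) = 2, and 11 - 8 = 3 is NOT divisible by 2.
    ⇒ system is inconsistent (no integer solution).

No solution (the system is inconsistent).


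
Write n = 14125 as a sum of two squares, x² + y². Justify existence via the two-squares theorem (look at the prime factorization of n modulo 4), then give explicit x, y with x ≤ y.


Step 1: Factor n = 14125 = 5^3 · 113.
Step 2: Check the mod-4 condition on each prime factor: 5 ≡ 1 (mod 4), exponent 3; 113 ≡ 1 (mod 4), exponent 1.
All primes ≡ 3 (mod 4) appear to even exponent (or don't appear), so by the two-squares theorem n IS expressible as a sum of two squares.
Step 3: Build a representation. Group n = k² · m with k = 5 and m = 5 · 113 = 565 (a product of primes ≡ 1 (mod 4)); a representation of m scales to one of n via (k·x)² + (k·y)² = k²(x² + y²). Each prime p ≡ 1 (mod 4) is itself a sum of two squares; find a² by testing p − a² for a perfect square:
  5: 5 − 1² = 4 = 2² ⇒ 5 = 1² + 2².
  113: 113 − 1² = 112, 113 − 2² = 109, 113 − 3² = 104, 113 − 4² = 97, 113 − 5² = 88, 113 − 6² = 77, 113 − 7² = 64 = 8² ⇒ 113 = 7² + 8².
  Combine using the Brahmagupta–Fibonacci identity (a² + b²)(c² + d²) = (ac − bd)² + (ad + bc)² = (ac + bd)² + (ad − bc)²:
  5 · 113 = 565: from (1² + 2²)(7² + 8²), take (1·7 − 2·8, 1·8 + 2·7) = (7 − 16, 8 + 14) = (-9, 22); dropping signs (only squares matter) gives (9, 22); check 9² + 22² = 81 + 484 = 565 ✓.
  Scale by k = 5: (5·9, 5·22) = (45, 110).
Step 4: Order so x ≤ y and verify: 45² + 110² = 2025 + 12100 = 14125 = n. ✓

n = 14125 = 45² + 110² (one valid representation with x ≤ y).


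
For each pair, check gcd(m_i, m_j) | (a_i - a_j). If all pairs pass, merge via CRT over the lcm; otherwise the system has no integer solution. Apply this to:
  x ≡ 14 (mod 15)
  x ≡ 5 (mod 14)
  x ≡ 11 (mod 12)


Moduli 15, 14, 12 are not pairwise coprime, so CRT works modulo lcm(m_i) when all pairwise compatibility conditions hold.
Pairwise compatibility: gcd(m_i, m_j) must divide a_i - a_j for every pair.
Merge one congruence at a time:
  Start: x ≡ 14 (mod 15).
  Combine with x ≡ 5 (mod 14): gcd(15, 14) = 1; 5 - 14 = -9, which IS divisible by 1, so compatible.
    Write x = 14 + 15·t and substitute into x ≡ 5 (mod 14): 15·t ≡ 5 − 14 = -9 (mod 14).
    Reduce coefficients mod 14: 1·t ≡ 5 (mod 14).
    So t ≡ 5 (mod 14).
    Then x = 14 + 15·5 = 89, valid modulo lcm(15, 14) = 210: x ≡ 89 (mod 210).
  Combine with x ≡ 11 (mod 12): gcd(210, 12) = 6; 11 - 89 = -78, which IS divisible by 6, so compatible.
    Write x = 89 + 210·t and substitute into x ≡ 11 (mod 12): 210·t ≡ 11 − 89 = -78 (mod 12).
    Divide the congruence (and modulus) by g = 6: 35·t ≡ -13 (mod 2).
    Reduce coefficients mod 2: 1·t ≡ 1 (mod 2).
    So t ≡ 1 (mod 2).
    Then x = 89 + 210·1 = 299, valid modulo lcm(210, 12) = 420: x ≡ 299 (mod 420).
Verify: 299 mod 15 = 14, 299 mod 14 = 5, 299 mod 12 = 11.

x ≡ 299 (mod 420).


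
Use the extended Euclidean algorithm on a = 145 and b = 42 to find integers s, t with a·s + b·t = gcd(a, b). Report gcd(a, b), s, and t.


Euclidean algorithm on (145, 42) — divide until remainder is 0:
  145 = 3 · 42 + 19
  42 = 2 · 19 + 4
  19 = 4 · 4 + 3
  4 = 1 · 3 + 1
  3 = 3 · 1 + 0
gcd(145, 42) = 1.
Track Bezout coefficients alongside the remainders: start with r₀ = 145 = a·1 + b·0 (s = 1, t = 0) and r₁ = 42 = a·0 + b·1 (s = 0, t = 1); each new remainder r_{k+1} = r_{k-1} − q_k·r_k inherits s_{k+1} = s_{k-1} − q_k·s_k, t_{k+1} = t_{k-1} − q_k·t_k, so r_k = a·s_k + b·t_k at every step:
  q = 3: r = 19, s = 1 − 3·0 = 1, t = 0 − 3·1 = -3  (check: 145·1 + 42·(-3) = 19)
  q = 2: r = 4, s = 0 − 2·1 = -2, t = 1 − 2·(-3) = 7  (check: 145·(-2) + 42·7 = 4)
  q = 4: r = 3, s = 1 − 4·(-2) = 9, t = -3 − 4·7 = -31  (check: 145·9 + 42·(-31) = 3)
  q = 1: r = 1, s = -2 − 1·9 = -11, t = 7 − 1·(-31) = 38  (check: 145·(-11) + 42·38 = 1)
The row with r = 1 (the gcd) gives the Bezout coefficients s = -11, t = 38.
Result: 145 · (-11) + 42 · (38) = 1.

gcd(145, 42) = 1; s = -11, t = 38 (check: 145·(-11) + 42·38 = 1).


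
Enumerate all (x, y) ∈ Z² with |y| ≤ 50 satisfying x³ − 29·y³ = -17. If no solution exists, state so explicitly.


The equation is x³ - 29y³ = -17. For fixed y, x³ = 29·y³ − 17, so a solution requires the RHS to be a perfect cube.
Strategy: iterate y from -50 to 50, compute RHS = 29·y³ − 17, and check whether it is a (positive or negative) perfect cube.
Check small values of y:
  y = 0: RHS = -17 is not a perfect cube.
  y = 1: RHS = 12 is not a perfect cube.
  y = -1: RHS = -46 is not a perfect cube.
  y = 2: RHS = 215 is not a perfect cube.
  y = -2: RHS = -249 is not a perfect cube.
  y = 3: RHS = 766 is not a perfect cube.
  y = -3: RHS = -800 is not a perfect cube.
Continuing the search up to |y| = 50 finds no solutions either.
No (x, y) in the scanned range satisfies the equation.

No integer solutions with |y| ≤ 50.


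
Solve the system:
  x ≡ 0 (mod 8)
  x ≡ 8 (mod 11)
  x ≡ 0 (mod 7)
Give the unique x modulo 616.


Moduli 8, 11, 7 are pairwise coprime; by CRT there is a unique solution modulo M = 8 · 11 · 7 = 616.
Solve pairwise, accumulating the modulus:
  Start with x ≡ 0 (mod 8).
  Combine with x ≡ 8 (mod 11): since gcd(8, 11) = 1, we get a unique residue mod 88.
    Write x = 0 + 8·t and substitute into x ≡ 8 (mod 11): 8·t ≡ 8 − 0 = 8 (mod 11).
    The inverse of 8 mod 11 is 7 (since 8·7 = 56 = 5·11 + 1), so t ≡ 7·8 = 56 ≡ 1 (mod 11).
    Then x = 0 + 8·1 = 8, valid modulo lcm(8, 11) = 88: x ≡ 8 (mod 88).
  Combine with x ≡ 0 (mod 7): since gcd(88, 7) = 1, we get a unique residue mod 616.
    Write x = 8 + 88·t and substitute into x ≡ 0 (mod 7): 88·t ≡ 0 − 8 = -8 (mod 7).
    Reduce coefficients mod 7: 4·t ≡ 6 (mod 7).
    The inverse of 4 mod 7 is 2 (since 4·2 = 8 = 1·7 + 1), so t ≡ 2·6 = 12 ≡ 5 (mod 7).
    Then x = 8 + 88·5 = 448, valid modulo lcm(88, 7) = 616: x ≡ 448 (mod 616).
Verify: 448 mod 8 = 0 ✓, 448 mod 11 = 8 ✓, 448 mod 7 = 0 ✓.

x ≡ 448 (mod 616).


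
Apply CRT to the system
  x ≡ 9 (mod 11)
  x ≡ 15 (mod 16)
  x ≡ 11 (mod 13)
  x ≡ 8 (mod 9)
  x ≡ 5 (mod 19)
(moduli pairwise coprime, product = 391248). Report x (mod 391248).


Product of moduli M = 11 · 16 · 13 · 9 · 19 = 391248.
Merge one congruence at a time:
  Start: x ≡ 9 (mod 11).
  Combine with x ≡ 15 (mod 16); new modulus lcm = 176.
    Write x = 9 + 11·t and substitute into x ≡ 15 (mod 16): 11·t ≡ 15 − 9 = 6 (mod 16).
    The inverse of 11 mod 16 is 3 (since 11·3 = 33 = 2·16 + 1), so t ≡ 3·6 = 18 ≡ 2 (mod 16).
    Then x = 9 + 11·2 = 31, valid modulo lcm(11, 16) = 176: x ≡ 31 (mod 176).
  Combine with x ≡ 11 (mod 13); new modulus lcm = 2288.
    Write x = 31 + 176·t and substitute into x ≡ 11 (mod 13): 176·t ≡ 11 − 31 = -20 (mod 13).
    Reduce coefficients mod 13: 7·t ≡ 6 (mod 13).
    The inverse of 7 mod 13 is 2 (since 7·2 = 14 = 1·13 + 1), so t ≡ 2·6 = 12 ≡ 12 (mod 13).
    Then x = 31 + 176·12 = 2143, valid modulo lcm(176, 13) = 2288: x ≡ 2143 (mod 2288).
  Combine with x ≡ 8 (mod 9); new modulus lcm = 20592.
    Write x = 2143 + 2288·t and substitute into x ≡ 8 (mod 9): 2288·t ≡ 8 − 2143 = -2135 (mod 9).
    Reduce coefficients mod 9: 2·t ≡ 7 (mod 9).
    The inverse of 2 mod 9 is 5 (since 2·5 = 10 = 1·9 + 1), so t ≡ 5·7 = 35 ≡ 8 (mod 9).
    Then x = 2143 + 2288·8 = 20447, valid modulo lcm(2288, 9) = 20592: x ≡ 20447 (mod 20592).
  Combine with x ≡ 5 (mod 19); new modulus lcm = 391248.
    Write x = 20447 + 20592·t and substitute into x ≡ 5 (mod 19): 20592·t ≡ 5 − 20447 = -20442 (mod 19).
    Reduce coefficients mod 19: 15·t ≡ 2 (mod 19).
    The inverse of 15 mod 19 is 14 (since 15·14 = 210 = 11·19 + 1), so t ≡ 14·2 = 28 ≡ 9 (mod 19).
    Then x = 20447 + 20592·9 = 205775, valid modulo lcm(20592, 19) = 391248: x ≡ 205775 (mod 391248).
Verify against each original: 205775 mod 11 = 9, 205775 mod 16 = 15, 205775 mod 13 = 11, 205775 mod 9 = 8, 205775 mod 19 = 5.

x ≡ 205775 (mod 391248).


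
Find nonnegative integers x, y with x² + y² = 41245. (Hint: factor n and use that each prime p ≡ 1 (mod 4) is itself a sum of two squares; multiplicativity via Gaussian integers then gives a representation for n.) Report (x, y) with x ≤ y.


Step 1: Factor n = 41245 = 5 · 73 · 113.
Step 2: Check the mod-4 condition on each prime factor: 5 ≡ 1 (mod 4), exponent 1; 73 ≡ 1 (mod 4), exponent 1; 113 ≡ 1 (mod 4), exponent 1.
All primes ≡ 3 (mod 4) appear to even exponent (or don't appear), so by the two-squares theorem n IS expressible as a sum of two squares.
Step 3: Build a representation. Here n = 5 · 73 · 113 is a product of primes ≡ 1 (mod 4). Each prime p ≡ 1 (mod 4) is itself a sum of two squares; find a² by testing p − a² for a perfect square:
  5: 5 − 1² = 4 = 2² ⇒ 5 = 1² + 2².
  73: 73 − 1² = 72, 73 − 2² = 69, 73 − 3² = 64 = 8² ⇒ 73 = 3² + 8².
  113: 113 − 1² = 112, 113 − 2² = 109, 113 − 3² = 104, 113 − 4² = 97, 113 − 5² = 88, 113 − 6² = 77, 113 − 7² = 64 = 8² ⇒ 113 = 7² + 8².
  Combine using the Brahmagupta–Fibonacci identity (a² + b²)(c² + d²) = (ac − bd)² + (ad + bc)² = (ac + bd)² + (ad − bc)²:
  5 · 73 = 365: from (1² + 2²)(3² + 8²), take (1·3 − 2·8, 1·8 + 2·3) = (3 − 16, 8 + 6) = (-13, 14); dropping signs (only squares matter) gives (13, 14); check 13² + 14² = 169 + 196 = 365 ✓.
  365 · 113 = 41245: from (13² + 14²)(7² + 8²), take (13·7 − 14·8, 13·8 + 14·7) = (91 − 112, 104 + 98) = (-21, 202); dropping signs (only squares matter) gives (21, 202); check 21² + 202² = 441 + 40804 = 41245 ✓.
Step 4: Order so x ≤ y and verify: 21² + 202² = 441 + 40804 = 41245 = n. ✓

n = 41245 = 21² + 202² (one valid representation with x ≤ y).


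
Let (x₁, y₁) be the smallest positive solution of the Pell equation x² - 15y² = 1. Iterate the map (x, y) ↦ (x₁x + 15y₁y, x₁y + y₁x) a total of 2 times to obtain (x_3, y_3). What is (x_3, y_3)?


Step 1: Find the fundamental solution (x₁, y₁) of x² - 15y² = 1.
  Expand √15 as a continued fraction. a₀ = ⌊√15⌋ = 3; iterate m_{k+1} = d_k·a_k − m_k, d_{k+1} = (15 − m_{k+1}²)/d_k, a_{k+1} = ⌊(a₀ + m_{k+1})/d_{k+1}⌋ (starting m₀ = 0, d₀ = 1), with convergents p_k = a_k·p_{k-1} + p_{k-2}, q_k = a_k·q_{k-1} + q_{k-2} (p₋₁ = 1, q₋₁ = 0):
  k = 0: a₀ = 3; p₀/q₀ = 3/1; p₀² − 15·q₀² = 9 − 15 = -6.
  k = 1: m = 3, d = 6, a = ⌊(3 + 3)/6⌋ = 1; p/q = (1·3 + 1)/(1·1 + 0) = 4/1; p² − 15·q² = 16 − 15 = 1.
  The first convergent with p² − 15·q² = 1 gives the fundamental solution (x₁, y₁) = (4, 1).
Step 2: Apply the recurrence (x_{n+1}, y_{n+1}) = (x₁x_n + 15y₁y_n, x₁y_n + y₁x_n) repeatedly.
  From (x_1, y_1) = (4, 1): x_2 = 4·4 + 15·1·1 = 31; y_2 = 4·1 + 1·4 = 8.
  From (x_2, y_2) = (31, 8): x_3 = 4·31 + 15·1·8 = 244; y_3 = 4·8 + 1·31 = 63.
Step 3: Verify x_3² - 15·y_3² = 59536 - 59535 = 1 (should be 1). ✓

(x_1, y_1) = (4, 1); (x_3, y_3) = (244, 63).


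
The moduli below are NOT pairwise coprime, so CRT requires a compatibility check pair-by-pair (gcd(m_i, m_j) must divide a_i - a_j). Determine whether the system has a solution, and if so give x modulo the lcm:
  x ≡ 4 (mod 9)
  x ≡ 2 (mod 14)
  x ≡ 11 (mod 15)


Moduli 9, 14, 15 are not pairwise coprime, so CRT works modulo lcm(m_i) when all pairwise compatibility conditions hold.
Pairwise compatibility: gcd(m_i, m_j) must divide a_i - a_j for every pair.
Merge one congruence at a time:
  Start: x ≡ 4 (mod 9).
  Combine with x ≡ 2 (mod 14): gcd(9, 14) = 1; 2 - 4 = -2, which IS divisible by 1, so compatible.
    Write x = 4 + 9·t and substitute into x ≡ 2 (mod 14): 9·t ≡ 2 − 4 = -2 (mod 14).
    Reduce coefficients mod 14: 9·t ≡ 12 (mod 14).
    The inverse of 9 mod 14 is 11 (since 9·11 = 99 = 7·14 + 1), so t ≡ 11·12 = 132 ≡ 6 (mod 14).
    Then x = 4 + 9·6 = 58, valid modulo lcm(9, 14) = 126: x ≡ 58 (mod 126).
  Combine with x ≡ 11 (mod 15): gcd(126, 15) = 3, and 11 - 58 = -47 is NOT divisible by 3.
    ⇒ system is inconsistent (no integer solution).

No solution (the system is inconsistent).


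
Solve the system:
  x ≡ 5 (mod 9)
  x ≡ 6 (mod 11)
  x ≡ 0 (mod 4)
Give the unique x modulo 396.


Moduli 9, 11, 4 are pairwise coprime; by CRT there is a unique solution modulo M = 9 · 11 · 4 = 396.
Solve pairwise, accumulating the modulus:
  Start with x ≡ 5 (mod 9).
  Combine with x ≡ 6 (mod 11): since gcd(9, 11) = 1, we get a unique residue mod 99.
    Write x = 5 + 9·t and substitute into x ≡ 6 (mod 11): 9·t ≡ 6 − 5 = 1 (mod 11).
    The inverse of 9 mod 11 is 5 (since 9·5 = 45 = 4·11 + 1), so t ≡ 5·1 = 5 ≡ 5 (mod 11).
    Then x = 5 + 9·5 = 50, valid modulo lcm(9, 11) = 99: x ≡ 50 (mod 99).
  Combine with x ≡ 0 (mod 4): since gcd(99, 4) = 1, we get a unique residue mod 396.
    Write x = 50 + 99·t and substitute into x ≡ 0 (mod 4): 99·t ≡ 0 − 50 = -50 (mod 4).
    Reduce coefficients mod 4: 3·t ≡ 2 (mod 4).
    The inverse of 3 mod 4 is 3 (since 3·3 = 9 = 2·4 + 1), so t ≡ 3·2 = 6 ≡ 2 (mod 4).
    Then x = 50 + 99·2 = 248, valid modulo lcm(99, 4) = 396: x ≡ 248 (mod 396).
Verify: 248 mod 9 = 5 ✓, 248 mod 11 = 6 ✓, 248 mod 4 = 0 ✓.

x ≡ 248 (mod 396).


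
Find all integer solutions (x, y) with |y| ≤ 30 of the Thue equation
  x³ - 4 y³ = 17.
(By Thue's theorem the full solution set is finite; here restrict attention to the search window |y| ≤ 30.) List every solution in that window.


The equation is x³ - 4y³ = 17. For fixed y, x³ = 4·y³ + 17, so a solution requires the RHS to be a perfect cube.
Strategy: iterate y from -30 to 30, compute RHS = 4·y³ + 17, and check whether it is a (positive or negative) perfect cube.
Check small values of y:
  y = 0: RHS = 17 is not a perfect cube.
  y = 1: RHS = 21 is not a perfect cube.
  y = -1: RHS = 13 is not a perfect cube.
  y = 2: RHS = 49 is not a perfect cube.
  y = -2: RHS = -15 is not a perfect cube.
  y = 3: RHS = 125 = (5)³ ⇒ x = 5 works.
  y = -3: RHS = -91 is not a perfect cube.
Continuing the search up to |y| = 30 finds no further solutions beyond those listed.
Collected solutions: (5, 3).

Solutions (with |y| ≤ 30): (5, 3).


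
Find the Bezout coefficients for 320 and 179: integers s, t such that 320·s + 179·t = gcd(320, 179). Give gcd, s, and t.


Euclidean algorithm on (320, 179) — divide until remainder is 0:
  320 = 1 · 179 + 141
  179 = 1 · 141 + 38
  141 = 3 · 38 + 27
  38 = 1 · 27 + 11
  27 = 2 · 11 + 5
  11 = 2 · 5 + 1
  5 = 5 · 1 + 0
gcd(320, 179) = 1.
Track Bezout coefficients alongside the remainders: start with r₀ = 320 = a·1 + b·0 (s = 1, t = 0) and r₁ = 179 = a·0 + b·1 (s = 0, t = 1); each new remainder r_{k+1} = r_{k-1} − q_k·r_k inherits s_{k+1} = s_{k-1} − q_k·s_k, t_{k+1} = t_{k-1} − q_k·t_k, so r_k = a·s_k + b·t_k at every step:
  q = 1: r = 141, s = 1 − 1·0 = 1, t = 0 − 1·1 = -1  (check: 320·1 + 179·(-1) = 141)
  q = 1: r = 38, s = 0 − 1·1 = -1, t = 1 − 1·(-1) = 2  (check: 320·(-1) + 179·2 = 38)
  q = 3: r = 27, s = 1 − 3·(-1) = 4, t = -1 − 3·2 = -7  (check: 320·4 + 179·(-7) = 27)
  q = 1: r = 11, s = -1 − 1·4 = -5, t = 2 − 1·(-7) = 9  (check: 320·(-5) + 179·9 = 11)
  q = 2: r = 5, s = 4 − 2·(-5) = 14, t = -7 − 2·9 = -25  (check: 320·14 + 179·(-25) = 5)
  q = 2: r = 1, s = -5 − 2·14 = -33, t = 9 − 2·(-25) = 59  (check: 320·(-33) + 179·59 = 1)
The row with r = 1 (the gcd) gives the Bezout coefficients s = -33, t = 59.
Result: 320 · (-33) + 179 · (59) = 1.

gcd(320, 179) = 1; s = -33, t = 59 (check: 320·(-33) + 179·59 = 1).


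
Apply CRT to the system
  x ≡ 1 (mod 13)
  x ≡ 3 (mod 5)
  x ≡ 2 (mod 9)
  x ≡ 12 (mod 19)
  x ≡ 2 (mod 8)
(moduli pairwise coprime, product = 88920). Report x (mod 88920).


Product of moduli M = 13 · 5 · 9 · 19 · 8 = 88920.
Merge one congruence at a time:
  Start: x ≡ 1 (mod 13).
  Combine with x ≡ 3 (mod 5); new modulus lcm = 65.
    Write x = 1 + 13·t and substitute into x ≡ 3 (mod 5): 13·t ≡ 3 − 1 = 2 (mod 5).
    Reduce coefficients mod 5: 3·t ≡ 2 (mod 5).
    The inverse of 3 mod 5 is 2 (since 3·2 = 6 = 1·5 + 1), so t ≡ 2·2 = 4 ≡ 4 (mod 5).
    Then x = 1 + 13·4 = 53, valid modulo lcm(13, 5) = 65: x ≡ 53 (mod 65).
  Combine with x ≡ 2 (mod 9); new modulus lcm = 585.
    Write x = 53 + 65·t and substitute into x ≡ 2 (mod 9): 65·t ≡ 2 − 53 = -51 (mod 9).
    Reduce coefficients mod 9: 2·t ≡ 3 (mod 9).
    The inverse of 2 mod 9 is 5 (since 2·5 = 10 = 1·9 + 1), so t ≡ 5·3 = 15 ≡ 6 (mod 9).
    Then x = 53 + 65·6 = 443, valid modulo lcm(65, 9) = 585: x ≡ 443 (mod 585).
  Combine with x ≡ 12 (mod 19); new modulus lcm = 11115.
    Write x = 443 + 585·t and substitute into x ≡ 12 (mod 19): 585·t ≡ 12 − 443 = -431 (mod 19).
    Reduce coefficients mod 19: 15·t ≡ 6 (mod 19).
    The inverse of 15 mod 19 is 14 (since 15·14 = 210 = 11·19 + 1), so t ≡ 14·6 = 84 ≡ 8 (mod 19).
    Then x = 443 + 585·8 = 5123, valid modulo lcm(585, 19) = 11115: x ≡ 5123 (mod 11115).
  Combine with x ≡ 2 (mod 8); new modulus lcm = 88920.
    Write x = 5123 + 11115·t and substitute into x ≡ 2 (mod 8): 11115·t ≡ 2 − 5123 = -5121 (mod 8).
    Reduce coefficients mod 8: 3·t ≡ 7 (mod 8).
    The inverse of 3 mod 8 is 3 (since 3·3 = 9 = 1·8 + 1), so t ≡ 3·7 = 21 ≡ 5 (mod 8).
    Then x = 5123 + 11115·5 = 60698, valid modulo lcm(11115, 8) = 88920: x ≡ 60698 (mod 88920).
Verify against each original: 60698 mod 13 = 1, 60698 mod 5 = 3, 60698 mod 9 = 2, 60698 mod 19 = 12, 60698 mod 8 = 2.

x ≡ 60698 (mod 88920).


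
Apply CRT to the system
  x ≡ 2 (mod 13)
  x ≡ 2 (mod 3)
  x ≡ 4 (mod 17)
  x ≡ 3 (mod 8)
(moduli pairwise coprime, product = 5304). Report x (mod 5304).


Product of moduli M = 13 · 3 · 17 · 8 = 5304.
Merge one congruence at a time:
  Start: x ≡ 2 (mod 13).
  Combine with x ≡ 2 (mod 3); new modulus lcm = 39.
    Write x = 2 + 13·t and substitute into x ≡ 2 (mod 3): 13·t ≡ 2 − 2 = 0 (mod 3).
    Reduce coefficients mod 3: 1·t ≡ 0 (mod 3).
    So t ≡ 0 (mod 3).
    Then x = 2 + 13·0 = 2, valid modulo lcm(13, 3) = 39: x ≡ 2 (mod 39).
  Combine with x ≡ 4 (mod 17); new modulus lcm = 663.
    Write x = 2 + 39·t and substitute into x ≡ 4 (mod 17): 39·t ≡ 4 − 2 = 2 (mod 17).
    Reduce coefficients mod 17: 5·t ≡ 2 (mod 17).
    The inverse of 5 mod 17 is 7 (since 5·7 = 35 = 2·17 + 1), so t ≡ 7·2 = 14 ≡ 14 (mod 17).
    Then x = 2 + 39·14 = 548, valid modulo lcm(39, 17) = 663: x ≡ 548 (mod 663).
  Combine with x ≡ 3 (mod 8); new modulus lcm = 5304.
    Write x = 548 + 663·t and substitute into x ≡ 3 (mod 8): 663·t ≡ 3 − 548 = -545 (mod 8).
    Reduce coefficients mod 8: 7·t ≡ 7 (mod 8).
    The inverse of 7 mod 8 is 7 (since 7·7 = 49 = 6·8 + 1), so t ≡ 7·7 = 49 ≡ 1 (mod 8).
    Then x = 548 + 663·1 = 1211, valid modulo lcm(663, 8) = 5304: x ≡ 1211 (mod 5304).
Verify against each original: 1211 mod 13 = 2, 1211 mod 3 = 2, 1211 mod 17 = 4, 1211 mod 8 = 3.

x ≡ 1211 (mod 5304).


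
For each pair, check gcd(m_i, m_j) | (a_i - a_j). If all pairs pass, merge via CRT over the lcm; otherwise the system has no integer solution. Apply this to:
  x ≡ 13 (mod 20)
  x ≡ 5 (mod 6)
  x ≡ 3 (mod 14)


Moduli 20, 6, 14 are not pairwise coprime, so CRT works modulo lcm(m_i) when all pairwise compatibility conditions hold.
Pairwise compatibility: gcd(m_i, m_j) must divide a_i - a_j for every pair.
Merge one congruence at a time:
  Start: x ≡ 13 (mod 20).
  Combine with x ≡ 5 (mod 6): gcd(20, 6) = 2; 5 - 13 = -8, which IS divisible by 2, so compatible.
    Write x = 13 + 20·t and substitute into x ≡ 5 (mod 6): 20·t ≡ 5 − 13 = -8 (mod 6).
    Divide the congruence (and modulus) by g = 2: 10·t ≡ -4 (mod 3).
    Reduce coefficients mod 3: 1·t ≡ 2 (mod 3).
    So t ≡ 2 (mod 3).
    Then x = 13 + 20·2 = 53, valid modulo lcm(20, 6) = 60: x ≡ 53 (mod 60).
  Combine with x ≡ 3 (mod 14): gcd(60, 14) = 2; 3 - 53 = -50, which IS divisible by 2, so compatible.
    Write x = 53 + 60·t and substitute into x ≡ 3 (mod 14): 60·t ≡ 3 − 53 = -50 (mod 14).
    Divide the congruence (and modulus) by g = 2: 30·t ≡ -25 (mod 7).
    Reduce coefficients mod 7: 2·t ≡ 3 (mod 7).
    The inverse of 2 mod 7 is 4 (since 2·4 = 8 = 1·7 + 1), so t ≡ 4·3 = 12 ≡ 5 (mod 7).
    Then x = 53 + 60·5 = 353, valid modulo lcm(60, 14) = 420: x ≡ 353 (mod 420).
Verify: 353 mod 20 = 13, 353 mod 6 = 5, 353 mod 14 = 3.

x ≡ 353 (mod 420).


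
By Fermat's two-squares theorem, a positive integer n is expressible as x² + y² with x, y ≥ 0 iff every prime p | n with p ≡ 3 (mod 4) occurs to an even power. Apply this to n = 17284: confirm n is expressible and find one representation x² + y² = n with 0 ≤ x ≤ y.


Step 1: Factor n = 17284 = 2^2 · 29 · 149.
Step 2: Check the mod-4 condition on each prime factor: 2 = 2 (special); 29 ≡ 1 (mod 4), exponent 1; 149 ≡ 1 (mod 4), exponent 1.
All primes ≡ 3 (mod 4) appear to even exponent (or don't appear), so by the two-squares theorem n IS expressible as a sum of two squares.
Step 3: Build a representation. Group n = k² · m with k = 2 and m = 29 · 149 = 4321 (a product of primes ≡ 1 (mod 4)); a representation of m scales to one of n via (k·x)² + (k·y)² = k²(x² + y²). Each prime p ≡ 1 (mod 4) is itself a sum of two squares; find a² by testing p − a² for a perfect square:
  29: 29 − 1² = 28, 29 − 2² = 25 = 5² ⇒ 29 = 2² + 5².
  149: 149 − 1² = 148, 149 − 2² = 145, 149 − 3² = 140, 149 − 4² = 133, 149 − 5² = 124, 149 − 6² = 113, 149 − 7² = 100 = 10² ⇒ 149 = 7² + 10².
  Combine using the Brahmagupta–Fibonacci identity (a² + b²)(c² + d²) = (ac − bd)² + (ad + bc)² = (ac + bd)² + (ad − bc)²:
  29 · 149 = 4321: from (2² + 5²)(7² + 10²), take (2·7 − 5·10, 2·10 + 5·7) = (14 − 50, 20 + 35) = (-36, 55); dropping signs (only squares matter) gives (36, 55); check 36² + 55² = 1296 + 3025 = 4321 ✓.
  Scale by k = 2: (2·36, 2·55) = (72, 110).
Step 4: Order so x ≤ y and verify: 72² + 110² = 5184 + 12100 = 17284 = n. ✓

n = 17284 = 72² + 110² (one valid representation with x ≤ y).


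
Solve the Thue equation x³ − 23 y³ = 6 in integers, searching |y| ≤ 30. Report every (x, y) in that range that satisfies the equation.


The equation is x³ - 23y³ = 6. For fixed y, x³ = 23·y³ + 6, so a solution requires the RHS to be a perfect cube.
Strategy: iterate y from -30 to 30, compute RHS = 23·y³ + 6, and check whether it is a (positive or negative) perfect cube.
Check small values of y:
  y = 0: RHS = 6 is not a perfect cube.
  y = 1: RHS = 29 is not a perfect cube.
  y = -1: RHS = -17 is not a perfect cube.
  y = 2: RHS = 190 is not a perfect cube.
  y = -2: RHS = -178 is not a perfect cube.
  y = 3: RHS = 627 is not a perfect cube.
  y = -3: RHS = -615 is not a perfect cube.
Continuing the search up to |y| = 30 finds no solutions either.
No (x, y) in the scanned range satisfies the equation.

No integer solutions with |y| ≤ 30.


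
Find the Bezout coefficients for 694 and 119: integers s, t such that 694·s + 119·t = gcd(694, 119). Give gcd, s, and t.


Euclidean algorithm on (694, 119) — divide until remainder is 0:
  694 = 5 · 119 + 99
  119 = 1 · 99 + 20
  99 = 4 · 20 + 19
  20 = 1 · 19 + 1
  19 = 19 · 1 + 0
gcd(694, 119) = 1.
Track Bezout coefficients alongside the remainders: start with r₀ = 694 = a·1 + b·0 (s = 1, t = 0) and r₁ = 119 = a·0 + b·1 (s = 0, t = 1); each new remainder r_{k+1} = r_{k-1} − q_k·r_k inherits s_{k+1} = s_{k-1} − q_k·s_k, t_{k+1} = t_{k-1} − q_k·t_k, so r_k = a·s_k + b·t_k at every step:
  q = 5: r = 99, s = 1 − 5·0 = 1, t = 0 − 5·1 = -5  (check: 694·1 + 119·(-5) = 99)
  q = 1: r = 20, s = 0 − 1·1 = -1, t = 1 − 1·(-5) = 6  (check: 694·(-1) + 119·6 = 20)
  q = 4: r = 19, s = 1 − 4·(-1) = 5, t = -5 − 4·6 = -29  (check: 694·5 + 119·(-29) = 19)
  q = 1: r = 1, s = -1 − 1·5 = -6, t = 6 − 1·(-29) = 35  (check: 694·(-6) + 119·35 = 1)
The row with r = 1 (the gcd) gives the Bezout coefficients s = -6, t = 35.
Result: 694 · (-6) + 119 · (35) = 1.

gcd(694, 119) = 1; s = -6, t = 35 (check: 694·(-6) + 119·35 = 1).


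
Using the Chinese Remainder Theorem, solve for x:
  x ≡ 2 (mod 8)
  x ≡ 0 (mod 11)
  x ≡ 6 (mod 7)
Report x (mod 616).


Moduli 8, 11, 7 are pairwise coprime; by CRT there is a unique solution modulo M = 8 · 11 · 7 = 616.
Solve pairwise, accumulating the modulus:
  Start with x ≡ 2 (mod 8).
  Combine with x ≡ 0 (mod 11): since gcd(8, 11) = 1, we get a unique residue mod 88.
    Write x = 2 + 8·t and substitute into x ≡ 0 (mod 11): 8·t ≡ 0 − 2 = -2 (mod 11).
    Reduce coefficients mod 11: 8·t ≡ 9 (mod 11).
    The inverse of 8 mod 11 is 7 (since 8·7 = 56 = 5·11 + 1), so t ≡ 7·9 = 63 ≡ 8 (mod 11).
    Then x = 2 + 8·8 = 66, valid modulo lcm(8, 11) = 88: x ≡ 66 (mod 88).
  Combine with x ≡ 6 (mod 7): since gcd(88, 7) = 1, we get a unique residue mod 616.
    Write x = 66 + 88·t and substitute into x ≡ 6 (mod 7): 88·t ≡ 6 − 66 = -60 (mod 7).
    Reduce coefficients mod 7: 4·t ≡ 3 (mod 7).
    The inverse of 4 mod 7 is 2 (since 4·2 = 8 = 1·7 + 1), so t ≡ 2·3 = 6 ≡ 6 (mod 7).
    Then x = 66 + 88·6 = 594, valid modulo lcm(88, 7) = 616: x ≡ 594 (mod 616).
Verify: 594 mod 8 = 2 ✓, 594 mod 11 = 0 ✓, 594 mod 7 = 6 ✓.

x ≡ 594 (mod 616).


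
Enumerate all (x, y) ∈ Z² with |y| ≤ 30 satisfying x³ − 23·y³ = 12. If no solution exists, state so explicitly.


The equation is x³ - 23y³ = 12. For fixed y, x³ = 23·y³ + 12, so a solution requires the RHS to be a perfect cube.
Strategy: iterate y from -30 to 30, compute RHS = 23·y³ + 12, and check whether it is a (positive or negative) perfect cube.
Check small values of y:
  y = 0: RHS = 12 is not a perfect cube.
  y = 1: RHS = 35 is not a perfect cube.
  y = -1: RHS = -11 is not a perfect cube.
  y = 2: RHS = 196 is not a perfect cube.
  y = -2: RHS = -172 is not a perfect cube.
  y = 3: RHS = 633 is not a perfect cube.
  y = -3: RHS = -609 is not a perfect cube.
Continuing the search up to |y| = 30 finds no solutions either.
No (x, y) in the scanned range satisfies the equation.

No integer solutions with |y| ≤ 30.


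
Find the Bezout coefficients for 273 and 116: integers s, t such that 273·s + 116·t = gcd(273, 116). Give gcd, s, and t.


Euclidean algorithm on (273, 116) — divide until remainder is 0:
  273 = 2 · 116 + 41
  116 = 2 · 41 + 34
  41 = 1 · 34 + 7
  34 = 4 · 7 + 6
  7 = 1 · 6 + 1
  6 = 6 · 1 + 0
gcd(273, 116) = 1.
Track Bezout coefficients alongside the remainders: start with r₀ = 273 = a·1 + b·0 (s = 1, t = 0) and r₁ = 116 = a·0 + b·1 (s = 0, t = 1); each new remainder r_{k+1} = r_{k-1} − q_k·r_k inherits s_{k+1} = s_{k-1} − q_k·s_k, t_{k+1} = t_{k-1} − q_k·t_k, so r_k = a·s_k + b·t_k at every step:
  q = 2: r = 41, s = 1 − 2·0 = 1, t = 0 − 2·1 = -2  (check: 273·1 + 116·(-2) = 41)
  q = 2: r = 34, s = 0 − 2·1 = -2, t = 1 − 2·(-2) = 5  (check: 273·(-2) + 116·5 = 34)
  q = 1: r = 7, s = 1 − 1·(-2) = 3, t = -2 − 1·5 = -7  (check: 273·3 + 116·(-7) = 7)
  q = 4: r = 6, s = -2 − 4·3 = -14, t = 5 − 4·(-7) = 33  (check: 273·(-14) + 116·33 = 6)
  q = 1: r = 1, s = 3 − 1·(-14) = 17, t = -7 − 1·33 = -40  (check: 273·17 + 116·(-40) = 1)
The row with r = 1 (the gcd) gives the Bezout coefficients s = 17, t = -40.
Result: 273 · (17) + 116 · (-40) = 1.

gcd(273, 116) = 1; s = 17, t = -40 (check: 273·17 + 116·(-40) = 1).


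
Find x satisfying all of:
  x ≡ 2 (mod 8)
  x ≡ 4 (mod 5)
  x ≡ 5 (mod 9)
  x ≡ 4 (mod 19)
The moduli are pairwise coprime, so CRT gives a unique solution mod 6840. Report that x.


Product of moduli M = 8 · 5 · 9 · 19 = 6840.
Merge one congruence at a time:
  Start: x ≡ 2 (mod 8).
  Combine with x ≡ 4 (mod 5); new modulus lcm = 40.
    Write x = 2 + 8·t and substitute into x ≡ 4 (mod 5): 8·t ≡ 4 − 2 = 2 (mod 5).
    Reduce coefficients mod 5: 3·t ≡ 2 (mod 5).
    The inverse of 3 mod 5 is 2 (since 3·2 = 6 = 1·5 + 1), so t ≡ 2·2 = 4 ≡ 4 (mod 5).
    Then x = 2 + 8·4 = 34, valid modulo lcm(8, 5) = 40: x ≡ 34 (mod 40).
  Combine with x ≡ 5 (mod 9); new modulus lcm = 360.
    Write x = 34 + 40·t and substitute into x ≡ 5 (mod 9): 40·t ≡ 5 − 34 = -29 (mod 9).
    Reduce coefficients mod 9: 4·t ≡ 7 (mod 9).
    The inverse of 4 mod 9 is 7 (since 4·7 = 28 = 3·9 + 1), so t ≡ 7·7 = 49 ≡ 4 (mod 9).
    Then x = 34 + 40·4 = 194, valid modulo lcm(40, 9) = 360: x ≡ 194 (mod 360).
  Combine with x ≡ 4 (mod 19); new modulus lcm = 6840.
    Write x = 194 + 360·t and substitute into x ≡ 4 (mod 19): 360·t ≡ 4 − 194 = -190 (mod 19).
    Reduce coefficients mod 19: 18·t ≡ 0 (mod 19).
    The inverse of 18 mod 19 is 18 (since 18·18 = 324 = 17·19 + 1), so t ≡ 18·0 = 0 ≡ 0 (mod 19).
    Then x = 194 + 360·0 = 194, valid modulo lcm(360, 19) = 6840: x ≡ 194 (mod 6840).
Verify against each original: 194 mod 8 = 2, 194 mod 5 = 4, 194 mod 9 = 5, 194 mod 19 = 4.

x ≡ 194 (mod 6840).


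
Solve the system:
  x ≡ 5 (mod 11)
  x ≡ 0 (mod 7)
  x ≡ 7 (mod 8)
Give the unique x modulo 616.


Moduli 11, 7, 8 are pairwise coprime; by CRT there is a unique solution modulo M = 11 · 7 · 8 = 616.
Solve pairwise, accumulating the modulus:
  Start with x ≡ 5 (mod 11).
  Combine with x ≡ 0 (mod 7): since gcd(11, 7) = 1, we get a unique residue mod 77.
    Write x = 5 + 11·t and substitute into x ≡ 0 (mod 7): 11·t ≡ 0 − 5 = -5 (mod 7).
    Reduce coefficients mod 7: 4·t ≡ 2 (mod 7).
    The inverse of 4 mod 7 is 2 (since 4·2 = 8 = 1·7 + 1), so t ≡ 2·2 = 4 ≡ 4 (mod 7).
    Then x = 5 + 11·4 = 49, valid modulo lcm(11, 7) = 77: x ≡ 49 (mod 77).
  Combine with x ≡ 7 (mod 8): since gcd(77, 8) = 1, we get a unique residue mod 616.
    Write x = 49 + 77·t and substitute into x ≡ 7 (mod 8): 77·t ≡ 7 − 49 = -42 (mod 8).
    Reduce coefficients mod 8: 5·t ≡ 6 (mod 8).
    The inverse of 5 mod 8 is 5 (since 5·5 = 25 = 3·8 + 1), so t ≡ 5·6 = 30 ≡ 6 (mod 8).
    Then x = 49 + 77·6 = 511, valid modulo lcm(77, 8) = 616: x ≡ 511 (mod 616).
Verify: 511 mod 11 = 5 ✓, 511 mod 7 = 0 ✓, 511 mod 8 = 7 ✓.

x ≡ 511 (mod 616).


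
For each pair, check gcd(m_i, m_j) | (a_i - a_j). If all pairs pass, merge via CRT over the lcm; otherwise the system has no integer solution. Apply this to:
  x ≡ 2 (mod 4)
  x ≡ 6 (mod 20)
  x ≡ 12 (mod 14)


Moduli 4, 20, 14 are not pairwise coprime, so CRT works modulo lcm(m_i) when all pairwise compatibility conditions hold.
Pairwise compatibility: gcd(m_i, m_j) must divide a_i - a_j for every pair.
Merge one congruence at a time:
  Start: x ≡ 2 (mod 4).
  Combine with x ≡ 6 (mod 20): gcd(4, 20) = 4; 6 - 2 = 4, which IS divisible by 4, so compatible.
    Write x = 2 + 4·t and substitute into x ≡ 6 (mod 20): 4·t ≡ 6 − 2 = 4 (mod 20).
    Divide the congruence (and modulus) by g = 4: 1·t ≡ 1 (mod 5).
    So t ≡ 1 (mod 5).
    Then x = 2 + 4·1 = 6, valid modulo lcm(4, 20) = 20: x ≡ 6 (mod 20).
  Combine with x ≡ 12 (mod 14): gcd(20, 14) = 2; 12 - 6 = 6, which IS divisible by 2, so compatible.
    Write x = 6 + 20·t and substitute into x ≡ 12 (mod 14): 20·t ≡ 12 − 6 = 6 (mod 14).
    Divide the congruence (and modulus) by g = 2: 10·t ≡ 3 (mod 7).
    Reduce coefficients mod 7: 3·t ≡ 3 (mod 7).
    The inverse of 3 mod 7 is 5 (since 3·5 = 15 = 2·7 + 1), so t ≡ 5·3 = 15 ≡ 1 (mod 7).
    Then x = 6 + 20·1 = 26, valid modulo lcm(20, 14) = 140: x ≡ 26 (mod 140).
Verify: 26 mod 4 = 2, 26 mod 20 = 6, 26 mod 14 = 12.

x ≡ 26 (mod 140).


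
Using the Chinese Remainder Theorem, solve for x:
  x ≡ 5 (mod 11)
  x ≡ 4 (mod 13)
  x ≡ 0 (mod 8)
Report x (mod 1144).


Moduli 11, 13, 8 are pairwise coprime; by CRT there is a unique solution modulo M = 11 · 13 · 8 = 1144.
Solve pairwise, accumulating the modulus:
  Start with x ≡ 5 (mod 11).
  Combine with x ≡ 4 (mod 13): since gcd(11, 13) = 1, we get a unique residue mod 143.
    Write x = 5 + 11·t and substitute into x ≡ 4 (mod 13): 11·t ≡ 4 − 5 = -1 (mod 13).
    Reduce coefficients mod 13: 11·t ≡ 12 (mod 13).
    The inverse of 11 mod 13 is 6 (since 11·6 = 66 = 5·13 + 1), so t ≡ 6·12 = 72 ≡ 7 (mod 13).
    Then x = 5 + 11·7 = 82, valid modulo lcm(11, 13) = 143: x ≡ 82 (mod 143).
  Combine with x ≡ 0 (mod 8): since gcd(143, 8) = 1, we get a unique residue mod 1144.
    Write x = 82 + 143·t and substitute into x ≡ 0 (mod 8): 143·t ≡ 0 − 82 = -82 (mod 8).
    Reduce coefficients mod 8: 7·t ≡ 6 (mod 8).
    The inverse of 7 mod 8 is 7 (since 7·7 = 49 = 6·8 + 1), so t ≡ 7·6 = 42 ≡ 2 (mod 8).
    Then x = 82 + 143·2 = 368, valid modulo lcm(143, 8) = 1144: x ≡ 368 (mod 1144).
Verify: 368 mod 11 = 5 ✓, 368 mod 13 = 4 ✓, 368 mod 8 = 0 ✓.

x ≡ 368 (mod 1144).
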